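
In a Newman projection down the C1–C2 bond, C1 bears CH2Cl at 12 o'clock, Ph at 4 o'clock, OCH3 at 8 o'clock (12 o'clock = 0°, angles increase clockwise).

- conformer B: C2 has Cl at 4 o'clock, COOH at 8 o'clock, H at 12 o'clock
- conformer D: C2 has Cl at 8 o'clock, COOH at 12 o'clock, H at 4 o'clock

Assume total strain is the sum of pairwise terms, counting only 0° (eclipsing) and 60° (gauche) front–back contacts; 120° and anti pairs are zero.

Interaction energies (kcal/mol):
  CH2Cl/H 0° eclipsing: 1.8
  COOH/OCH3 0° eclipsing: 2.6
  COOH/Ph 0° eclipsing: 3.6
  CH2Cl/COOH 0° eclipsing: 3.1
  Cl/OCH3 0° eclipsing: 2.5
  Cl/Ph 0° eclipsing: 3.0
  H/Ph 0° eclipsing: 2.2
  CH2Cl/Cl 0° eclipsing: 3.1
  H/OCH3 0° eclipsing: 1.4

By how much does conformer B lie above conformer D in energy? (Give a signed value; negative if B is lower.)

B (eclipsed): CH2Cl–H eclipsed, Ph–Cl eclipsed, OCH3–COOH eclipsed; 1.8 + 3.0 + 2.6 = 7.4 kcal/mol.
D (eclipsed): CH2Cl–COOH eclipsed, Ph–H eclipsed, OCH3–Cl eclipsed; 3.1 + 2.2 + 2.5 = 7.8 kcal/mol.
E(B) − E(D) = 7.4 − 7.8 = -0.4 kcal/mol.

-0.4 kcal/mol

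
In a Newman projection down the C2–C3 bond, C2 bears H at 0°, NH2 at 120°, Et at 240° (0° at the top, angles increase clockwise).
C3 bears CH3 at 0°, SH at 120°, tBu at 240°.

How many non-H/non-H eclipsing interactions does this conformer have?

Non-H eclipsing pairs: NH2(120°)/SH(120°); Et(240°)/tBu(240°) — 2 interactions.

2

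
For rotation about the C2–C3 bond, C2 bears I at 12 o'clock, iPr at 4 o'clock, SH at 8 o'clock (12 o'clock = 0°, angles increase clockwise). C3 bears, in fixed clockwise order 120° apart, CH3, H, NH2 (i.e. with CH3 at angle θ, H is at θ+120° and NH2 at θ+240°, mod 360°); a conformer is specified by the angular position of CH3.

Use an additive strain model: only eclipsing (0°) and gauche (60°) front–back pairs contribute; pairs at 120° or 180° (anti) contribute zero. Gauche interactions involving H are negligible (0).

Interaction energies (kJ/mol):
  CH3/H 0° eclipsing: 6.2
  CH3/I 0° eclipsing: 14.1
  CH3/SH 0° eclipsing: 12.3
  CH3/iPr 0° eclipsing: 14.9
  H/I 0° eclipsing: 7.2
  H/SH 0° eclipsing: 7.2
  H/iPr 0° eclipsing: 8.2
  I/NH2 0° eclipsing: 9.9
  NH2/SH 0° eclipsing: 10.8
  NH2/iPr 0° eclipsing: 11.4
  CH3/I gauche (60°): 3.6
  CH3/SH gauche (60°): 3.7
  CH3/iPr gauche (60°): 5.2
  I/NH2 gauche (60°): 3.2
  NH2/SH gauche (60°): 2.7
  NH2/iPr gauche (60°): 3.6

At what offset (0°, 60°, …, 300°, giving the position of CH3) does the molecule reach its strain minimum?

300°

CH3 at 0° is eclipsed. I at 0° is eclipsed with CH3 at 0° (14.1); iPr at 120° is eclipsed with H at 120° (8.2); SH at 240° is eclipsed with NH2 at 240° (10.8). Total 33.1 kJ/mol.
CH3 at 60° is staggered. I at 0° is gauche with CH3 at 60° (3.6); I at 0° is gauche with NH2 at 300° (3.2); iPr at 120° is gauche with CH3 at 60° (5.2); SH at 240° is gauche with NH2 at 300° (2.7). Total 14.7 kJ/mol.
CH3 at 120° is eclipsed. I at 0° is eclipsed with NH2 at 0° (9.9); iPr at 120° is eclipsed with CH3 at 120° (14.9); SH at 240° is eclipsed with H at 240° (7.2). Total 32.0 kJ/mol.
CH3 at 180° is staggered. I at 0° is gauche with NH2 at 60° (3.2); iPr at 120° is gauche with CH3 at 180° (5.2); iPr at 120° is gauche with NH2 at 60° (3.6); SH at 240° is gauche with CH3 at 180° (3.7). Total 15.7 kJ/mol.
CH3 at 240° is eclipsed. I at 0° is eclipsed with H at 0° (7.2); iPr at 120° is eclipsed with NH2 at 120° (11.4); SH at 240° is eclipsed with CH3 at 240° (12.3). Total 30.9 kJ/mol.
CH3 at 300° is staggered. I at 0° is gauche with CH3 at 300° (3.6); iPr at 120° is gauche with NH2 at 180° (3.6); SH at 240° is gauche with CH3 at 300° (3.7); SH at 240° is gauche with NH2 at 180° (2.7). Total 13.6 kJ/mol.
The minimum (13.6 kJ/mol) occurs with CH3 at 300°.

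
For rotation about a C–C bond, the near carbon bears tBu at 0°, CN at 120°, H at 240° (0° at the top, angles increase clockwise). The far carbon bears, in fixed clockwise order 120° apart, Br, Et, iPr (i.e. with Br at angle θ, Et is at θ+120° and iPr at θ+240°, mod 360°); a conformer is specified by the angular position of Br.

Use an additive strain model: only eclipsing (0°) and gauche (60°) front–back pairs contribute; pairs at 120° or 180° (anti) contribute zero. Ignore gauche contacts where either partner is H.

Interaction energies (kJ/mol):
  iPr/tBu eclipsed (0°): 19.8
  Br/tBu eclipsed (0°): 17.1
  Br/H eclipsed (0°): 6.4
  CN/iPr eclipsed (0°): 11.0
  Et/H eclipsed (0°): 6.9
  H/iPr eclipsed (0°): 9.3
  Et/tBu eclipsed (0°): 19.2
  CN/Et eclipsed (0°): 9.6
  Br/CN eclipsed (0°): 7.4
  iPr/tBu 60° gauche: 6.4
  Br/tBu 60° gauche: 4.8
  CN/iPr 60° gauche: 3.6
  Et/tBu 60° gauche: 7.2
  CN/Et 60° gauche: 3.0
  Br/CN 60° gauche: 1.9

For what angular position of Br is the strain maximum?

240°

Br at 0° (eclipsed): tBu–Br eclipsed, CN–Et eclipsed, H–iPr eclipsed; 17.1 + 9.6 + 9.3 = 36.0 kJ/mol.
Br at 60° (staggered): tBu–Br gauche, tBu–iPr gauche, CN–Br gauche, CN–Et gauche; 4.8 + 6.4 + 1.9 + 3.0 = 16.1 kJ/mol.
Br at 120° (eclipsed): tBu–iPr eclipsed, CN–Br eclipsed, H–Et eclipsed; 19.8 + 7.4 + 6.9 = 34.1 kJ/mol.
Br at 180° (staggered): tBu–Et gauche, tBu–iPr gauche, CN–Br gauche, CN–iPr gauche; 7.2 + 6.4 + 1.9 + 3.6 = 19.1 kJ/mol.
Br at 240° (eclipsed): tBu–Et eclipsed, CN–iPr eclipsed, H–Br eclipsed; 19.2 + 11.0 + 6.4 = 36.6 kJ/mol.
Br at 300° (staggered): tBu–Br gauche, tBu–Et gauche, CN–Et gauche, CN–iPr gauche; 4.8 + 7.2 + 3.0 + 3.6 = 18.6 kJ/mol.
The maximum (36.6 kJ/mol) occurs with Br at 240°.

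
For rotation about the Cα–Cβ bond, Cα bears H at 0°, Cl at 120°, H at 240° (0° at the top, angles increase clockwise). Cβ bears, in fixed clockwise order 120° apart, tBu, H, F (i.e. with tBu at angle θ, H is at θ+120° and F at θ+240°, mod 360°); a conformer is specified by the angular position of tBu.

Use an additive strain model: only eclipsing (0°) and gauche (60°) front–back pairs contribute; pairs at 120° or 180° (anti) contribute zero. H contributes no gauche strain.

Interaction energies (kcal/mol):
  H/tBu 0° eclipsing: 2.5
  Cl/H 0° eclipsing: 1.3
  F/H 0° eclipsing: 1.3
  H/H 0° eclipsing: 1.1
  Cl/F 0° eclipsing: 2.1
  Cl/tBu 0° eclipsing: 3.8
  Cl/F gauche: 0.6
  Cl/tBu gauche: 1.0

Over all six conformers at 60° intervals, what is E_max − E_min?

tBu at 0° (eclipsed): H(0°)/tBu(0°) eclipsed 2.5; Cl(120°)/H(120°) eclipsed 1.3; H(240°)/F(240°) eclipsed 1.3 → 5.1 kcal/mol.
tBu at 60° (staggered): Cl(120°)/tBu(60°) gauche 1.0 → 1.0 kcal/mol.
tBu at 120° (eclipsed): H(0°)/F(0°) eclipsed 1.3; Cl(120°)/tBu(120°) eclipsed 3.8; H(240°)/H(240°) eclipsed 1.1 → 6.2 kcal/mol.
tBu at 180° (staggered): Cl(120°)/tBu(180°) gauche 1.0; Cl(120°)/F(60°) gauche 0.6 → 1.6 kcal/mol.
tBu at 240° (eclipsed): H(0°)/H(0°) eclipsed 1.1; Cl(120°)/F(120°) eclipsed 2.1; H(240°)/tBu(240°) eclipsed 2.5 → 5.7 kcal/mol.
tBu at 300° (staggered): Cl(120°)/F(180°) gauche 0.6 → 0.6 kcal/mol.
Max at 120° (6.2 kcal/mol), min at 300° (0.6 kcal/mol); barrier = 5.6 kcal/mol.

5.6 kcal/mol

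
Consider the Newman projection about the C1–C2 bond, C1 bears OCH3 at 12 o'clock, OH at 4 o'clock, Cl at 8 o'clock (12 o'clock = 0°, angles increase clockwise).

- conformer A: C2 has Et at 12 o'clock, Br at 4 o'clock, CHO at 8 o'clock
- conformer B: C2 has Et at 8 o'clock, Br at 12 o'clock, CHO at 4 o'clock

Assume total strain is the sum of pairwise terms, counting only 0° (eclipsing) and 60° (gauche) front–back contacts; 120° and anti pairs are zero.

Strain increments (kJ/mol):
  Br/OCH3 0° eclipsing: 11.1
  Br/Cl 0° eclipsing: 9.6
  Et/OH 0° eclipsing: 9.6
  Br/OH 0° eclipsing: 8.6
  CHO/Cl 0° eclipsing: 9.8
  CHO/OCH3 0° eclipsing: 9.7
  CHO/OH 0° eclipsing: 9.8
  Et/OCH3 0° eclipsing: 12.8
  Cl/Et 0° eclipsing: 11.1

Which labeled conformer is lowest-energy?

A

A (eclipsed): OCH3–Et eclipsed, OH–Br eclipsed, Cl–CHO eclipsed; 12.8 + 8.6 + 9.8 = 31.2 kJ/mol.
B (eclipsed): OCH3–Br eclipsed, OH–CHO eclipsed, Cl–Et eclipsed; 11.1 + 9.8 + 11.1 = 32.0 kJ/mol.
A has the lowest total (31.2 kJ/mol).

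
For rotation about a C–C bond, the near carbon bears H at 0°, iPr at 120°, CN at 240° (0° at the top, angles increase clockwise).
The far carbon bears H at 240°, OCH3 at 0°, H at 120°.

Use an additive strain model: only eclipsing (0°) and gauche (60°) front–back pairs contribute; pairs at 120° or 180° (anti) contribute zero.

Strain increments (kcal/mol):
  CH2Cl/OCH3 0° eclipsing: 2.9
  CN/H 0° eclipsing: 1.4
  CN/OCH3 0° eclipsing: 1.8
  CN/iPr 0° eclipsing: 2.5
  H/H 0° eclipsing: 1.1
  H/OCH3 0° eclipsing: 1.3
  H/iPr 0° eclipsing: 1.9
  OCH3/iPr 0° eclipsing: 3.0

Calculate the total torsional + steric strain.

4.6 kcal/mol

This conformer (eclipsed): H(0°)/OCH3(0°) eclipsed 1.3; iPr(120°)/H(120°) eclipsed 1.9; CN(240°)/H(240°) eclipsed 1.4 → 4.6 kcal/mol.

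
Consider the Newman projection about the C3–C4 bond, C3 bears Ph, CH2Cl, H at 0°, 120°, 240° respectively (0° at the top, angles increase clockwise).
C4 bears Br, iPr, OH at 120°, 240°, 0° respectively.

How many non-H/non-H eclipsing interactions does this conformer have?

Non-H eclipsing pairs: Ph(0°)/OH(0°); CH2Cl(120°)/Br(120°) — 2 interactions.

2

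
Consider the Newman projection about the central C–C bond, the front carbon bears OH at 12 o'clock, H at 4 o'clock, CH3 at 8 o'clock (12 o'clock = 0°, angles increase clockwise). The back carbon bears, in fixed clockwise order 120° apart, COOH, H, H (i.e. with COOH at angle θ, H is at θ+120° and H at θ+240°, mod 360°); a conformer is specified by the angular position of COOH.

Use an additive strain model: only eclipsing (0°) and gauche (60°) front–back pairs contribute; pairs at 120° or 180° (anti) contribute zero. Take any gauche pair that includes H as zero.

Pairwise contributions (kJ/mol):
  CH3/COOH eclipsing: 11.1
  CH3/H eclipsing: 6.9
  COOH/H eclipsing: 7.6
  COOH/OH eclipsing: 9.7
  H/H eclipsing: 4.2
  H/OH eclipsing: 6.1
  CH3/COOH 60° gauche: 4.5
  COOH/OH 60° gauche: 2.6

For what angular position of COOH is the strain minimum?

COOH at 0° (eclipsed): OH(0°)/COOH(0°) eclipsed 9.7; H(120°)/H(120°) eclipsed 4.2; CH3(240°)/H(240°) eclipsed 6.9 → 20.8 kJ/mol.
COOH at 60° (staggered): OH(0°)/COOH(60°) gauche 2.6 → 2.6 kJ/mol.
COOH at 120° (eclipsed): OH(0°)/H(0°) eclipsed 6.1; H(120°)/COOH(120°) eclipsed 7.6; CH3(240°)/H(240°) eclipsed 6.9 → 20.6 kJ/mol.
COOH at 180° (staggered): CH3(240°)/COOH(180°) gauche 4.5 → 4.5 kJ/mol.
COOH at 240° (eclipsed): OH(0°)/H(0°) eclipsed 6.1; H(120°)/H(120°) eclipsed 4.2; CH3(240°)/COOH(240°) eclipsed 11.1 → 21.4 kJ/mol.
COOH at 300° (staggered): OH(0°)/COOH(300°) gauche 2.6; CH3(240°)/COOH(300°) gauche 4.5 → 7.1 kJ/mol.
The minimum (2.6 kJ/mol) occurs with COOH at 60°.

60°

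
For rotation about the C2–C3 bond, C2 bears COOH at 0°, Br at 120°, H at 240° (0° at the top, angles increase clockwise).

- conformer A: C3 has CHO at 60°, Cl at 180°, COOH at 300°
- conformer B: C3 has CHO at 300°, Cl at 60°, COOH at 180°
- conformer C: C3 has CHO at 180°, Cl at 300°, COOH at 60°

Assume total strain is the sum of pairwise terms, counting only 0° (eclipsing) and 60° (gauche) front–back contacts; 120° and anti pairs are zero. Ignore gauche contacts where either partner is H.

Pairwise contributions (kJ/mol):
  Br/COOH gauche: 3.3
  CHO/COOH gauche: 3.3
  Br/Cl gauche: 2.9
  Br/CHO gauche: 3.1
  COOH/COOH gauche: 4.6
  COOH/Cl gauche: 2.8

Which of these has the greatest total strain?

A

A (staggered): COOH–CHO gauche, COOH–COOH gauche, Br–CHO gauche, Br–Cl gauche; 3.3 + 4.6 + 3.1 + 2.9 = 13.9 kJ/mol.
B (staggered): COOH–CHO gauche, COOH–Cl gauche, Br–Cl gauche, Br–COOH gauche; 3.3 + 2.8 + 2.9 + 3.3 = 12.3 kJ/mol.
C (staggered): COOH–Cl gauche, COOH–COOH gauche, Br–CHO gauche, Br–COOH gauche; 2.8 + 4.6 + 3.1 + 3.3 = 13.8 kJ/mol.
A has the highest total (13.9 kJ/mol).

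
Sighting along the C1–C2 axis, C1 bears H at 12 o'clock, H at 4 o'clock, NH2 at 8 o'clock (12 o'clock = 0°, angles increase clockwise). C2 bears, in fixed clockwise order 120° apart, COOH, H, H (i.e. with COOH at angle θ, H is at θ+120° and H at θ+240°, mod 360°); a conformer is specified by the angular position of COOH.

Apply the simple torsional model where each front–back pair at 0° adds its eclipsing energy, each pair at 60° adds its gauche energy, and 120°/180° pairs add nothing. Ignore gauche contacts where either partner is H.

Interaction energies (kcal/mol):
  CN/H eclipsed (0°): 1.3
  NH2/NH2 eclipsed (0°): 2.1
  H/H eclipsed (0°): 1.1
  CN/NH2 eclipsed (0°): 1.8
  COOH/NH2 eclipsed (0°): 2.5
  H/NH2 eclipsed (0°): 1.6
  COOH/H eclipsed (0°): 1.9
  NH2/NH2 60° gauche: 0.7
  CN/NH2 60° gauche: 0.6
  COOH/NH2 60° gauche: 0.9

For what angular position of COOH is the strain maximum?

COOH at 0° (eclipsed): H–COOH eclipsed, H–H eclipsed, NH2–H eclipsed; 1.9 + 1.1 + 1.6 = 4.6 kcal/mol.
COOH at 60° (staggered): no non-H gauche contacts → 0.0 kcal/mol.
COOH at 120° (eclipsed): H–H eclipsed, H–COOH eclipsed, NH2–H eclipsed; 1.1 + 1.9 + 1.6 = 4.6 kcal/mol.
COOH at 180° (staggered): NH2–COOH gauche; 0.9 = 0.9 kcal/mol.
COOH at 240° (eclipsed): H–H eclipsed, H–H eclipsed, NH2–COOH eclipsed; 1.1 + 1.1 + 2.5 = 4.7 kcal/mol.
COOH at 300° (staggered): NH2–COOH gauche; 0.9 = 0.9 kcal/mol.
The maximum (4.7 kcal/mol) occurs with COOH at 240°.

240°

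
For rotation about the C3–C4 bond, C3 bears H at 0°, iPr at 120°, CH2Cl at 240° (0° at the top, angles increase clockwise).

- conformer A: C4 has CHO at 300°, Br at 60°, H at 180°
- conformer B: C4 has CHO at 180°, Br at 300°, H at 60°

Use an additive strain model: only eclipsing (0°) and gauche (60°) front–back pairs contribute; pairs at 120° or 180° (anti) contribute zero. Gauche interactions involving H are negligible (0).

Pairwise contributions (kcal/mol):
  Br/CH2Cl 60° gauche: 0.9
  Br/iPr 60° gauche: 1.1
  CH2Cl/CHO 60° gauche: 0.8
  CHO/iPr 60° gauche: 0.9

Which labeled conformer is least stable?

B

A (staggered): iPr(120°)/Br(60°) gauche 1.1; CH2Cl(240°)/CHO(300°) gauche 0.8 → 1.9 kcal/mol.
B (staggered): iPr(120°)/CHO(180°) gauche 0.9; CH2Cl(240°)/CHO(180°) gauche 0.8; CH2Cl(240°)/Br(300°) gauche 0.9 → 2.6 kcal/mol.
B has the highest total (2.6 kcal/mol).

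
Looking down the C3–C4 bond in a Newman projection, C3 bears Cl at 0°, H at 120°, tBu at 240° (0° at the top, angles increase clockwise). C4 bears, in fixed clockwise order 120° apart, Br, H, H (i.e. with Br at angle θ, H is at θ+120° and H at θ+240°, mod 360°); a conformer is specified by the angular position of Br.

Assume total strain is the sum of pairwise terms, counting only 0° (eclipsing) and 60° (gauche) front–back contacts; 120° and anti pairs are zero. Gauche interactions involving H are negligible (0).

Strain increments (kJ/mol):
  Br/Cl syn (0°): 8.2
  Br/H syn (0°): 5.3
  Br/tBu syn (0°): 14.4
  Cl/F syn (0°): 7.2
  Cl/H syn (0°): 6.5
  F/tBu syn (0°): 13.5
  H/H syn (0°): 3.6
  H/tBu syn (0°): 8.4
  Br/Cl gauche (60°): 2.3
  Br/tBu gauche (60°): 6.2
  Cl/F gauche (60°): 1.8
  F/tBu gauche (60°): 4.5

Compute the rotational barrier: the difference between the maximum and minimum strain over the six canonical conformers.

Br at 0° (eclipsed): Cl–Br eclipsed, H–H eclipsed, tBu–H eclipsed; 8.2 + 3.6 + 8.4 = 20.2 kJ/mol.
Br at 60° (staggered): Cl–Br gauche; 2.3 = 2.3 kJ/mol.
Br at 120° (eclipsed): Cl–H eclipsed, H–Br eclipsed, tBu–H eclipsed; 6.5 + 5.3 + 8.4 = 20.2 kJ/mol.
Br at 180° (staggered): tBu–Br gauche; 6.2 = 6.2 kJ/mol.
Br at 240° (eclipsed): Cl–H eclipsed, H–H eclipsed, tBu–Br eclipsed; 6.5 + 3.6 + 14.4 = 24.5 kJ/mol.
Br at 300° (staggered): Cl–Br gauche, tBu–Br gauche; 2.3 + 6.2 = 8.5 kJ/mol.
Max at 240° (24.5 kJ/mol), min at 60° (2.3 kJ/mol); barrier = 22.2 kJ/mol.

22.2 kJ/mol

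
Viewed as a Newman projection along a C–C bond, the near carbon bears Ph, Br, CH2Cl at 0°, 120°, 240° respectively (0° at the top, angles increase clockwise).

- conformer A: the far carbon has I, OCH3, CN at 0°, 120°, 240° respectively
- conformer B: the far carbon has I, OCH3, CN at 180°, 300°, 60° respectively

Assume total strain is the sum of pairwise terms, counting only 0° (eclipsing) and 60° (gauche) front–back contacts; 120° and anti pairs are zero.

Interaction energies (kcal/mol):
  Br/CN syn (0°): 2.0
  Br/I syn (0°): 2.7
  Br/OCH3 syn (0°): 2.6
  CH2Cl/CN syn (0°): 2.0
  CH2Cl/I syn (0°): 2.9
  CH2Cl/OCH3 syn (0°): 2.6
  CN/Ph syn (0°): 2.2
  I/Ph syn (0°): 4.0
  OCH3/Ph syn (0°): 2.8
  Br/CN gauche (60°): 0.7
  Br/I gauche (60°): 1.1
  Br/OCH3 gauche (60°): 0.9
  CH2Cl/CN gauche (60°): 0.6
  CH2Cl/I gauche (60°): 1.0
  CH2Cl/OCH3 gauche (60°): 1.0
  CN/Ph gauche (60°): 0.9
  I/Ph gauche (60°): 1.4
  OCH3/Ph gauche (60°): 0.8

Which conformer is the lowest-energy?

A is eclipsed. Ph at 0° is eclipsed with I at 0° (4.0); Br at 120° is eclipsed with OCH3 at 120° (2.6); CH2Cl at 240° is eclipsed with CN at 240° (2.0). Total 8.6 kcal/mol.
B is staggered. Ph at 0° is gauche with OCH3 at 300° (0.8); Ph at 0° is gauche with CN at 60° (0.9); Br at 120° is gauche with I at 180° (1.1); Br at 120° is gauche with CN at 60° (0.7); CH2Cl at 240° is gauche with I at 180° (1.0); CH2Cl at 240° is gauche with OCH3 at 300° (1.0). Total 5.5 kcal/mol.
B has the lowest total (5.5 kcal/mol).

B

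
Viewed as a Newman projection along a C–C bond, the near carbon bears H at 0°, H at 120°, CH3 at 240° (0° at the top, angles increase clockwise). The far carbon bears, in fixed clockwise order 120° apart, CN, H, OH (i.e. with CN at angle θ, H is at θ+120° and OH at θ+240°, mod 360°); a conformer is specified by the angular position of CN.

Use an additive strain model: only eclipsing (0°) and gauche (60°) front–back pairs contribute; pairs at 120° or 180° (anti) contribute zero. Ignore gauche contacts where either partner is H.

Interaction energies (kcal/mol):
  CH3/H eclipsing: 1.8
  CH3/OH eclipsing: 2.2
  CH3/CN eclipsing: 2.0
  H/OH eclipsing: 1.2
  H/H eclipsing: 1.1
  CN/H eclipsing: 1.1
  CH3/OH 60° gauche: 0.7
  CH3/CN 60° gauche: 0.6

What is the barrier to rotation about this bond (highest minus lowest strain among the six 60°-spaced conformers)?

CN at 0° (eclipsed): H–CN eclipsed, H–H eclipsed, CH3–OH eclipsed; 1.1 + 1.1 + 2.2 = 4.4 kcal/mol.
CN at 60° (staggered): CH3–OH gauche; 0.7 = 0.7 kcal/mol.
CN at 120° (eclipsed): H–OH eclipsed, H–CN eclipsed, CH3–H eclipsed; 1.2 + 1.1 + 1.8 = 4.1 kcal/mol.
CN at 180° (staggered): CH3–CN gauche; 0.6 = 0.6 kcal/mol.
CN at 240° (eclipsed): H–H eclipsed, H–OH eclipsed, CH3–CN eclipsed; 1.1 + 1.2 + 2.0 = 4.3 kcal/mol.
CN at 300° (staggered): CH3–CN gauche, CH3–OH gauche; 0.6 + 0.7 = 1.3 kcal/mol.
Max at 0° (4.4 kcal/mol), min at 180° (0.6 kcal/mol); barrier = 3.8 kcal/mol.

3.8 kcal/mol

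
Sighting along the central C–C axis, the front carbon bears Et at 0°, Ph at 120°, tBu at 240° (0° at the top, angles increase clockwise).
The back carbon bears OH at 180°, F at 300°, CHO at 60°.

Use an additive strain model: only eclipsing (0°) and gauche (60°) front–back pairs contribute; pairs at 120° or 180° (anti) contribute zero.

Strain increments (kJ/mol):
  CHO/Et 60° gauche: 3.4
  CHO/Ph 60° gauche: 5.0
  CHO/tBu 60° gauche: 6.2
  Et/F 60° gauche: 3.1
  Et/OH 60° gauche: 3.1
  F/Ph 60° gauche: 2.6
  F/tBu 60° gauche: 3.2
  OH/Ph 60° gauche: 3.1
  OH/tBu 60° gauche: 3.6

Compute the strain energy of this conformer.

21.4 kJ/mol

This conformer (staggered): Et–F gauche, Et–CHO gauche, Ph–OH gauche, Ph–CHO gauche, tBu–OH gauche, tBu–F gauche; 3.1 + 3.4 + 3.1 + 5.0 + 3.6 + 3.2 = 21.4 kJ/mol.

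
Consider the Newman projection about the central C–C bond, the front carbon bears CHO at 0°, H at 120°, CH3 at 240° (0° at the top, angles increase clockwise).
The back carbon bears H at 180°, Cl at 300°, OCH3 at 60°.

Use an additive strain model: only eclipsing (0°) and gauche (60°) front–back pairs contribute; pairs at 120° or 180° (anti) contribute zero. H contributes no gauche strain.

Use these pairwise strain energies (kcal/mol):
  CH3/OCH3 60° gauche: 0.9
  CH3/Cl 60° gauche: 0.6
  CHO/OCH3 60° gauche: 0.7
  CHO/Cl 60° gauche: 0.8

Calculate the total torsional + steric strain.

2.1 kcal/mol

This conformer (staggered): CHO(0°)/Cl(300°) gauche 0.8; CHO(0°)/OCH3(60°) gauche 0.7; CH3(240°)/Cl(300°) gauche 0.6 → 2.1 kcal/mol.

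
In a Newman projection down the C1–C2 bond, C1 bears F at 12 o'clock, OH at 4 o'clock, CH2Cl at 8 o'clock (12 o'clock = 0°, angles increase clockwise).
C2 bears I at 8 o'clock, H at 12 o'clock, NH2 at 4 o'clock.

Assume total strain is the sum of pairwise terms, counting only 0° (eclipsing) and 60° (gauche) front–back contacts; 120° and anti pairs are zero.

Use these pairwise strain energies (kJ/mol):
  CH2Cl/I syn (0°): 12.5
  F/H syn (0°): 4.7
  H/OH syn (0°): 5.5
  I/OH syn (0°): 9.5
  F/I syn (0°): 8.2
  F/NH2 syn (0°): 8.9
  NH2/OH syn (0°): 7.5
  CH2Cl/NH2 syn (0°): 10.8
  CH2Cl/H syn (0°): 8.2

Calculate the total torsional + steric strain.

This conformer is eclipsed. F at 0° is eclipsed with H at 0° (4.7); OH at 120° is eclipsed with NH2 at 120° (7.5); CH2Cl at 240° is eclipsed with I at 240° (12.5). Total 24.7 kJ/mol.

24.7 kJ/mol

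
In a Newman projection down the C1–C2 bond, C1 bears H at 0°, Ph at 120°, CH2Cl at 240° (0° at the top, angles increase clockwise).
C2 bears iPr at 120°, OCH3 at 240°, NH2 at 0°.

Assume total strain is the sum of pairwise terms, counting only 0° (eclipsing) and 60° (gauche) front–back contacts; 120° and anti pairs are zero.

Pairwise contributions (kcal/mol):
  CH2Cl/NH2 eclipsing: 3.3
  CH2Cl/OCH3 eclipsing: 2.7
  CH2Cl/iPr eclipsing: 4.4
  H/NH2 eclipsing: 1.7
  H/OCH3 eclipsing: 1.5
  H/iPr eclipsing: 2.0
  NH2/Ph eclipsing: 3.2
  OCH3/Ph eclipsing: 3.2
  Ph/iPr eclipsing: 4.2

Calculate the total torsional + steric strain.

8.6 kcal/mol

This conformer (eclipsed): H–NH2 eclipsed, Ph–iPr eclipsed, CH2Cl–OCH3 eclipsed; 1.7 + 4.2 + 2.7 = 8.6 kcal/mol.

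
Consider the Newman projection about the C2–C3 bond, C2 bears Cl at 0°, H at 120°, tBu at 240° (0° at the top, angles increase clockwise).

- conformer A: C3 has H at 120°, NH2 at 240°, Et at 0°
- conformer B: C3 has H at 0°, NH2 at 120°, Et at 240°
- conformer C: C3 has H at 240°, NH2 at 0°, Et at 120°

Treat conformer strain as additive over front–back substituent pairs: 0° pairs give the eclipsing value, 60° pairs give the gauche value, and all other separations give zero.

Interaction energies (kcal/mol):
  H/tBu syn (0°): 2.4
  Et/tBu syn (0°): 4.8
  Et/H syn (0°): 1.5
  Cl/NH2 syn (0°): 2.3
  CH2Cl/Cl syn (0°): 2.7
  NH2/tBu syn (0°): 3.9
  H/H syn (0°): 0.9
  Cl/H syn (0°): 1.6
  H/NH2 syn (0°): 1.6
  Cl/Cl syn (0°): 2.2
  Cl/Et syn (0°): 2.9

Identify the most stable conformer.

C

A (eclipsed): Cl(0°)/Et(0°) eclipsed 2.9; H(120°)/H(120°) eclipsed 0.9; tBu(240°)/NH2(240°) eclipsed 3.9 → 7.7 kcal/mol.
B (eclipsed): Cl(0°)/H(0°) eclipsed 1.6; H(120°)/NH2(120°) eclipsed 1.6; tBu(240°)/Et(240°) eclipsed 4.8 → 8.0 kcal/mol.
C (eclipsed): Cl(0°)/NH2(0°) eclipsed 2.3; H(120°)/Et(120°) eclipsed 1.5; tBu(240°)/H(240°) eclipsed 2.4 → 6.2 kcal/mol.
C has the lowest total (6.2 kcal/mol).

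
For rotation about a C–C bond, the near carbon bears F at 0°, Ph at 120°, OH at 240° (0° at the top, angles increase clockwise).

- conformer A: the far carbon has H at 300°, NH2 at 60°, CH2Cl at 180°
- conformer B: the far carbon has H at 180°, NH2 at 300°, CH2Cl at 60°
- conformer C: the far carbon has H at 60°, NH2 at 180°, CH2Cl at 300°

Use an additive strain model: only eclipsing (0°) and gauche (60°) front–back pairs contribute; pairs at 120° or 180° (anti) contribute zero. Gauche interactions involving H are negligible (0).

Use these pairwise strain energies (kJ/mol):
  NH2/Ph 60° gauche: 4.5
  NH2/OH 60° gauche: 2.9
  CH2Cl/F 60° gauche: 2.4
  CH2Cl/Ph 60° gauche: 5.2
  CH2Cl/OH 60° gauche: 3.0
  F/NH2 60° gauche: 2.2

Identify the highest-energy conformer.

A (staggered): F–NH2 gauche, Ph–NH2 gauche, Ph–CH2Cl gauche, OH–CH2Cl gauche; 2.2 + 4.5 + 5.2 + 3.0 = 14.9 kJ/mol.
B (staggered): F–NH2 gauche, F–CH2Cl gauche, Ph–CH2Cl gauche, OH–NH2 gauche; 2.2 + 2.4 + 5.2 + 2.9 = 12.7 kJ/mol.
C (staggered): F–CH2Cl gauche, Ph–NH2 gauche, OH–NH2 gauche, OH–CH2Cl gauche; 2.4 + 4.5 + 2.9 + 3.0 = 12.8 kJ/mol.
A has the highest total (14.9 kJ/mol).

A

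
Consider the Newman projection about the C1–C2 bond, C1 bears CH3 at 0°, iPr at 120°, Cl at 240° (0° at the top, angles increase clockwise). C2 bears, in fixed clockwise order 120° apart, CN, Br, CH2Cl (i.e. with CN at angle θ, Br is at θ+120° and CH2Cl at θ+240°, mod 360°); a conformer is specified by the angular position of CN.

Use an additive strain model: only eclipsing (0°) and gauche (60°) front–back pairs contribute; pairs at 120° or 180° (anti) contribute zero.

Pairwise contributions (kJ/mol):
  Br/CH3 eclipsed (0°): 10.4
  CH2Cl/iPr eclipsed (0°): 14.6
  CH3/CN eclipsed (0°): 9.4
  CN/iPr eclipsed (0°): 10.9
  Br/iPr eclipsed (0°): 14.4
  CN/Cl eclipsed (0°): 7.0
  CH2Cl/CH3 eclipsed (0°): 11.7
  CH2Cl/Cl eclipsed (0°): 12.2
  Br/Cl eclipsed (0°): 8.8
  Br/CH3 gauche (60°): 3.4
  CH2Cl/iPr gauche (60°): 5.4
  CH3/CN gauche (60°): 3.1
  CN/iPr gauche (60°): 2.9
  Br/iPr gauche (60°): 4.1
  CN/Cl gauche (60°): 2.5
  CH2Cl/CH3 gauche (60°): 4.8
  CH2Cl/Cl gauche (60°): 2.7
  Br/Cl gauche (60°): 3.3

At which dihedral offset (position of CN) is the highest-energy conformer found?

CN at 0° (eclipsed): CH3(0°)/CN(0°) eclipsed 9.4; iPr(120°)/Br(120°) eclipsed 14.4; Cl(240°)/CH2Cl(240°) eclipsed 12.2 → 36.0 kJ/mol.
CN at 60° (staggered): CH3(0°)/CN(60°) gauche 3.1; CH3(0°)/CH2Cl(300°) gauche 4.8; iPr(120°)/CN(60°) gauche 2.9; iPr(120°)/Br(180°) gauche 4.1; Cl(240°)/Br(180°) gauche 3.3; Cl(240°)/CH2Cl(300°) gauche 2.7 → 20.9 kJ/mol.
CN at 120° (eclipsed): CH3(0°)/CH2Cl(0°) eclipsed 11.7; iPr(120°)/CN(120°) eclipsed 10.9; Cl(240°)/Br(240°) eclipsed 8.8 → 31.4 kJ/mol.
CN at 180° (staggered): CH3(0°)/Br(300°) gauche 3.4; CH3(0°)/CH2Cl(60°) gauche 4.8; iPr(120°)/CN(180°) gauche 2.9; iPr(120°)/CH2Cl(60°) gauche 5.4; Cl(240°)/CN(180°) gauche 2.5; Cl(240°)/Br(300°) gauche 3.3 → 22.3 kJ/mol.
CN at 240° (eclipsed): CH3(0°)/Br(0°) eclipsed 10.4; iPr(120°)/CH2Cl(120°) eclipsed 14.6; Cl(240°)/CN(240°) eclipsed 7.0 → 32.0 kJ/mol.
CN at 300° (staggered): CH3(0°)/CN(300°) gauche 3.1; CH3(0°)/Br(60°) gauche 3.4; iPr(120°)/Br(60°) gauche 4.1; iPr(120°)/CH2Cl(180°) gauche 5.4; Cl(240°)/CN(300°) gauche 2.5; Cl(240°)/CH2Cl(180°) gauche 2.7 → 21.2 kJ/mol.
The maximum (36.0 kJ/mol) occurs with CN at 0°.

0°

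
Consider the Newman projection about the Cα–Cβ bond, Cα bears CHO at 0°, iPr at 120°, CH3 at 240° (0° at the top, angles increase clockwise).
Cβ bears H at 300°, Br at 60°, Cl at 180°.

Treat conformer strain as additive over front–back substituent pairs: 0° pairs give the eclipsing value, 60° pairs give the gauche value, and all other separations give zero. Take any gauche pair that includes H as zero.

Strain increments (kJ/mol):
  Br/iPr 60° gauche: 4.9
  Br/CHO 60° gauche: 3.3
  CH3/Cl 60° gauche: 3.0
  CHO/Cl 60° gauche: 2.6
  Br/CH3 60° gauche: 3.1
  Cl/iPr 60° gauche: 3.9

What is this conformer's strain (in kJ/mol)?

This conformer (staggered): CHO(0°)/Br(60°) gauche 3.3; iPr(120°)/Br(60°) gauche 4.9; iPr(120°)/Cl(180°) gauche 3.9; CH3(240°)/Cl(180°) gauche 3.0 → 15.1 kJ/mol.

15.1 kJ/mol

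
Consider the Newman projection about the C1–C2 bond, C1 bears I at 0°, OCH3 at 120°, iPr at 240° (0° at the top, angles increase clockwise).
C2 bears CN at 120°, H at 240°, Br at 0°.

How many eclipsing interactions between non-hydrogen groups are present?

Non-H eclipsing pairs: I(0°)/Br(0°); OCH3(120°)/CN(120°) — 2 interactions.

2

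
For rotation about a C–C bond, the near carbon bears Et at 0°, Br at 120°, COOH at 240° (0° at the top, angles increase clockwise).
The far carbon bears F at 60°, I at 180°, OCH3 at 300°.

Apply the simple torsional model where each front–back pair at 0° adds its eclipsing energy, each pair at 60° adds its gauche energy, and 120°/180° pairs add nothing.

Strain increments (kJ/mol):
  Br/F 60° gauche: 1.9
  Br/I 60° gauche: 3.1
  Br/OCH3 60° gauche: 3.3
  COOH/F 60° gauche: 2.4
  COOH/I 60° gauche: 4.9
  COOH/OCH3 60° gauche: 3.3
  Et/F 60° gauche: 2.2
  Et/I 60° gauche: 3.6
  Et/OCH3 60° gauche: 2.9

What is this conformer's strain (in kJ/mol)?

This conformer (staggered): Et(0°)/F(60°) gauche 2.2; Et(0°)/OCH3(300°) gauche 2.9; Br(120°)/F(60°) gauche 1.9; Br(120°)/I(180°) gauche 3.1; COOH(240°)/I(180°) gauche 4.9; COOH(240°)/OCH3(300°) gauche 3.3 → 18.3 kJ/mol.

18.3 kJ/mol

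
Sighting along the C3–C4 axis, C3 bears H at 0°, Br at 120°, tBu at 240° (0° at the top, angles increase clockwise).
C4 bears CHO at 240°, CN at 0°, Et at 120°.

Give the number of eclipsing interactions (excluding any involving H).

2

Non-H eclipsing pairs: Br(120°)/Et(120°); tBu(240°)/CHO(240°) — 2 interactions.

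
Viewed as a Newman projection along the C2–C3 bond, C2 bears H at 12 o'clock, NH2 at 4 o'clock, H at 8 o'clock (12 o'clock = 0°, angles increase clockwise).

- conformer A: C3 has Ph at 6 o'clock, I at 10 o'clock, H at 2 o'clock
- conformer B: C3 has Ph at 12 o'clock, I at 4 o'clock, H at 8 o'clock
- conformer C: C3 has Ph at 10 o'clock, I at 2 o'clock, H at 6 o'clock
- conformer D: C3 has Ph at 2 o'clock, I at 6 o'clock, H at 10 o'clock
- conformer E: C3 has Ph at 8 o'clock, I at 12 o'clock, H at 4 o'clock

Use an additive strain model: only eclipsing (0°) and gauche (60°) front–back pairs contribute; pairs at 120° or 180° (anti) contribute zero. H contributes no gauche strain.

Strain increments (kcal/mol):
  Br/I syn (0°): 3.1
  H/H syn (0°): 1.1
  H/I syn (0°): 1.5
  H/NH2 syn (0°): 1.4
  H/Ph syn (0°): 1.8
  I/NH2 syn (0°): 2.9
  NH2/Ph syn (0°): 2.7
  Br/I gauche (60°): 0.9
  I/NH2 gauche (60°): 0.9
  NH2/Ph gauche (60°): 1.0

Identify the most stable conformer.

C

A (staggered): NH2–Ph gauche; 1.0 = 1.0 kcal/mol.
B (eclipsed): H–Ph eclipsed, NH2–I eclipsed, H–H eclipsed; 1.8 + 2.9 + 1.1 = 5.8 kcal/mol.
C (staggered): NH2–I gauche; 0.9 = 0.9 kcal/mol.
D (staggered): NH2–Ph gauche, NH2–I gauche; 1.0 + 0.9 = 1.9 kcal/mol.
E (eclipsed): H–I eclipsed, NH2–H eclipsed, H–Ph eclipsed; 1.5 + 1.4 + 1.8 = 4.7 kcal/mol.
C has the lowest total (0.9 kcal/mol).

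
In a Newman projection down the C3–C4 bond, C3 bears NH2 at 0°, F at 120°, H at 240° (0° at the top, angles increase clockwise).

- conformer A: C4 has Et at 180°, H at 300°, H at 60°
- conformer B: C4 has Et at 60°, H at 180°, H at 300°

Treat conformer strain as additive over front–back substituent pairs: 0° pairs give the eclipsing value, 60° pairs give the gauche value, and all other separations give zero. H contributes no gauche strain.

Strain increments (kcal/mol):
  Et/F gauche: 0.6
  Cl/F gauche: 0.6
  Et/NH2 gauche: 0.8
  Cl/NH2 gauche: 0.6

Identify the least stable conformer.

A (staggered): F–Et gauche; 0.6 = 0.6 kcal/mol.
B (staggered): NH2–Et gauche, F–Et gauche; 0.8 + 0.6 = 1.4 kcal/mol.
B has the highest total (1.4 kcal/mol).

B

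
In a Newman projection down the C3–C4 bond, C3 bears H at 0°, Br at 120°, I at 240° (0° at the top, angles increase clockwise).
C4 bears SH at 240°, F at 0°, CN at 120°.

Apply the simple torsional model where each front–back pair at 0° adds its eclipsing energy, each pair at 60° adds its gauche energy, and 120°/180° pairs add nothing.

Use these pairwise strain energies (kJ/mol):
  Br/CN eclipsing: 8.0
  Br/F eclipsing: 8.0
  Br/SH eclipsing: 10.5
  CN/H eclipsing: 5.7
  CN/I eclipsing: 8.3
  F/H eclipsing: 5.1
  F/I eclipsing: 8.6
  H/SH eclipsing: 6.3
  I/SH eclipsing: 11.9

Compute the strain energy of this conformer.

25.0 kJ/mol

This conformer (eclipsed): H(0°)/F(0°) eclipsed 5.1; Br(120°)/CN(120°) eclipsed 8.0; I(240°)/SH(240°) eclipsed 11.9 → 25.0 kJ/mol.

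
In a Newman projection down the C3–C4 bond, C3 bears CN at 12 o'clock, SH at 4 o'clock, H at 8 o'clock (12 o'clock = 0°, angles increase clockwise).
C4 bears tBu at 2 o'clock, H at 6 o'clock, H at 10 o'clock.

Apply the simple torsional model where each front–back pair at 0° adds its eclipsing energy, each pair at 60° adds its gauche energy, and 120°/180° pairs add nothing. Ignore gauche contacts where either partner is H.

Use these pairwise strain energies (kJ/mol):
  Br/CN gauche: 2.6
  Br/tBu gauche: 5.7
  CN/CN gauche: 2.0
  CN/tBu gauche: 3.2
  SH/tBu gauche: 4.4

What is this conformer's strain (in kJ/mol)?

This conformer (staggered): CN–tBu gauche, SH–tBu gauche; 3.2 + 4.4 = 7.6 kJ/mol.

7.6 kJ/mol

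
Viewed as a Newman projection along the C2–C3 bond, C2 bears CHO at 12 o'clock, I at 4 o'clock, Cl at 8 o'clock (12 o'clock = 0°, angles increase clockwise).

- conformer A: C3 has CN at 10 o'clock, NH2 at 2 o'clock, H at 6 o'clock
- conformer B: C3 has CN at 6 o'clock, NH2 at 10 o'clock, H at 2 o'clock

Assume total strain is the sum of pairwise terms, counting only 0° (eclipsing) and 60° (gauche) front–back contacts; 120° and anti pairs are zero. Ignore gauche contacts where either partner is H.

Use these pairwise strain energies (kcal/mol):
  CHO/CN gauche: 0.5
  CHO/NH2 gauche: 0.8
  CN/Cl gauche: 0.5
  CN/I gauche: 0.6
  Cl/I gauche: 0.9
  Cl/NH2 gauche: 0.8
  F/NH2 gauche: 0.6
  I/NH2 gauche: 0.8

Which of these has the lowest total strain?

A

A is staggered. CHO at 0° is gauche with CN at 300° (0.5); CHO at 0° is gauche with NH2 at 60° (0.8); I at 120° is gauche with NH2 at 60° (0.8); Cl at 240° is gauche with CN at 300° (0.5). Total 2.6 kcal/mol.
B is staggered. CHO at 0° is gauche with NH2 at 300° (0.8); I at 120° is gauche with CN at 180° (0.6); Cl at 240° is gauche with CN at 180° (0.5); Cl at 240° is gauche with NH2 at 300° (0.8). Total 2.7 kcal/mol.
A has the lowest total (2.6 kcal/mol).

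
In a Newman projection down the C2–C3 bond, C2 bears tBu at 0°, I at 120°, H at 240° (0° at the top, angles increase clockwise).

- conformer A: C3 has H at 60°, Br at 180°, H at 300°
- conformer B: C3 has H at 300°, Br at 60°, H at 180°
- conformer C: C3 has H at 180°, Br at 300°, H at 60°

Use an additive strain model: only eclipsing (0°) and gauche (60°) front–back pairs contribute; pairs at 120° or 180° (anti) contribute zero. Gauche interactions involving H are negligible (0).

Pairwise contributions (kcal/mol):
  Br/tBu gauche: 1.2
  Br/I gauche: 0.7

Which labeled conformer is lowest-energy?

A (staggered): I–Br gauche; 0.7 = 0.7 kcal/mol.
B (staggered): tBu–Br gauche, I–Br gauche; 1.2 + 0.7 = 1.9 kcal/mol.
C (staggered): tBu–Br gauche; 1.2 = 1.2 kcal/mol.
A has the lowest total (0.7 kcal/mol).

A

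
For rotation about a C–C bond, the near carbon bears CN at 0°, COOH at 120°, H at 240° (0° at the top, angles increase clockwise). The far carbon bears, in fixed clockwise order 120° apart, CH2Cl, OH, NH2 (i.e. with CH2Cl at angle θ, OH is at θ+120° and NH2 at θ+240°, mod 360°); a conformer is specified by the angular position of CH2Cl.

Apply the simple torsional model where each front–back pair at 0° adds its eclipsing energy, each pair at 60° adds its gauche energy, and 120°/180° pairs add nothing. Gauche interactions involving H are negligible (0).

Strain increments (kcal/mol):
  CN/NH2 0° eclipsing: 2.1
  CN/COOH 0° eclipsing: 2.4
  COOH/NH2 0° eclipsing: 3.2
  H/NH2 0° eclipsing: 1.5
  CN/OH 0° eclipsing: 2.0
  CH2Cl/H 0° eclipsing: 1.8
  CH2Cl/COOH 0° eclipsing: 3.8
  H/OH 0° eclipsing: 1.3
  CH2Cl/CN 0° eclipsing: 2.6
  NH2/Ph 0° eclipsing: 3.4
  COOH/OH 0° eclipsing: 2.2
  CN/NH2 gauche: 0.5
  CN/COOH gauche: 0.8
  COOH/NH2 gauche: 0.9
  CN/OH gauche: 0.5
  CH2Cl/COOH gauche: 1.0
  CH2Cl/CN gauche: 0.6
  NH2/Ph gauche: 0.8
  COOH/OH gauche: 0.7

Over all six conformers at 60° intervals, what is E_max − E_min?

4.5 kcal/mol

CH2Cl at 0° is eclipsed. CN at 0° is eclipsed with CH2Cl at 0° (2.6); COOH at 120° is eclipsed with OH at 120° (2.2); H at 240° is eclipsed with NH2 at 240° (1.5). Total 6.3 kcal/mol.
CH2Cl at 60° is staggered. CN at 0° is gauche with CH2Cl at 60° (0.6); CN at 0° is gauche with NH2 at 300° (0.5); COOH at 120° is gauche with CH2Cl at 60° (1.0); COOH at 120° is gauche with OH at 180° (0.7). Total 2.8 kcal/mol.
CH2Cl at 120° is eclipsed. CN at 0° is eclipsed with NH2 at 0° (2.1); COOH at 120° is eclipsed with CH2Cl at 120° (3.8); H at 240° is eclipsed with OH at 240° (1.3). Total 7.2 kcal/mol.
CH2Cl at 180° is staggered. CN at 0° is gauche with OH at 300° (0.5); CN at 0° is gauche with NH2 at 60° (0.5); COOH at 120° is gauche with CH2Cl at 180° (1.0); COOH at 120° is gauche with NH2 at 60° (0.9). Total 2.9 kcal/mol.
CH2Cl at 240° is eclipsed. CN at 0° is eclipsed with OH at 0° (2.0); COOH at 120° is eclipsed with NH2 at 120° (3.2); H at 240° is eclipsed with CH2Cl at 240° (1.8). Total 7.0 kcal/mol.
CH2Cl at 300° is staggered. CN at 0° is gauche with CH2Cl at 300° (0.6); CN at 0° is gauche with OH at 60° (0.5); COOH at 120° is gauche with OH at 60° (0.7); COOH at 120° is gauche with NH2 at 180° (0.9). Total 2.7 kcal/mol.
Max at 120° (7.2 kcal/mol), min at 300° (2.7 kcal/mol); barrier = 4.5 kcal/mol.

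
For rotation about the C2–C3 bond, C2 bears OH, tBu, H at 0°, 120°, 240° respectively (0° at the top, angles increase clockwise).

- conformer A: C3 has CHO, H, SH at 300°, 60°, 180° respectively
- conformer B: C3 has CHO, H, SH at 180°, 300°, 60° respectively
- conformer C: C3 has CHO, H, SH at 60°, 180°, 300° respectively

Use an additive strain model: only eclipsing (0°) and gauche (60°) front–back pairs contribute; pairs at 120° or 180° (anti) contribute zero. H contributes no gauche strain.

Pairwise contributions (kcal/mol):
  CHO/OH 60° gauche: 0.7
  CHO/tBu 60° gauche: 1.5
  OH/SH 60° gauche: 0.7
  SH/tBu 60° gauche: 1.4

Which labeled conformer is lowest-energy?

A (staggered): OH–CHO gauche, tBu–SH gauche; 0.7 + 1.4 = 2.1 kcal/mol.
B (staggered): OH–SH gauche, tBu–CHO gauche, tBu–SH gauche; 0.7 + 1.5 + 1.4 = 3.6 kcal/mol.
C (staggered): OH–CHO gauche, OH–SH gauche, tBu–CHO gauche; 0.7 + 0.7 + 1.5 = 2.9 kcal/mol.
A has the lowest total (2.1 kcal/mol).

A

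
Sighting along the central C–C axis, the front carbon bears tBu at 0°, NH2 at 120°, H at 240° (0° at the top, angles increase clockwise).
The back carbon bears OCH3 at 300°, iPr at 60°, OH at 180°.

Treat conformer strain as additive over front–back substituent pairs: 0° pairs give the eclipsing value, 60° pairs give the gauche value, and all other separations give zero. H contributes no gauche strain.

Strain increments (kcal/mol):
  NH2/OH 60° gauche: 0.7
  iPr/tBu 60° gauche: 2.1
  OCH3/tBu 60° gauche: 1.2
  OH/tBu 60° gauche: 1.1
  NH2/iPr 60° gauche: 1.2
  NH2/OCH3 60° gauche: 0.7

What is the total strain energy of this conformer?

5.2 kcal/mol

This conformer (staggered): tBu(0°)/OCH3(300°) gauche 1.2; tBu(0°)/iPr(60°) gauche 2.1; NH2(120°)/iPr(60°) gauche 1.2; NH2(120°)/OH(180°) gauche 0.7 → 5.2 kcal/mol.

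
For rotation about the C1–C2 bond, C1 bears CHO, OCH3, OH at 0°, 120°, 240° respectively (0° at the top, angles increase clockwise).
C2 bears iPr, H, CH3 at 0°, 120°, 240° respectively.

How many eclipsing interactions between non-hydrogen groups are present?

2

Non-H eclipsing pairs: CHO(0°)/iPr(0°); OH(240°)/CH3(240°) — 2 interactions.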